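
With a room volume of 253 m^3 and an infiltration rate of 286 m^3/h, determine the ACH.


ACH = flow / volume
ACH = 286 / 253
ACH = 1.13

1.13


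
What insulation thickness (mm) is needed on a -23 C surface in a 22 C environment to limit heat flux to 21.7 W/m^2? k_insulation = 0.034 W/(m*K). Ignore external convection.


dT = 22 - (-23) = 45 K
thickness = k * dT / q_max * 1000
thickness = 0.034 * 45 / 21.7 * 1000
thickness = 70.5 mm

70.5


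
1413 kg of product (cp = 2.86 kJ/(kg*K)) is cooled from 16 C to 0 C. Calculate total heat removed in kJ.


dT = 16 - (0) = 16 K
Q = m * cp * dT = 1413 * 2.86 * 16
Q = 64659 kJ

64659


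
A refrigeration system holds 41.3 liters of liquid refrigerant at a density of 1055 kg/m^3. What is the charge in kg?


Charge = V * rho / 1000
Charge = 41.3 * 1055 / 1000
Charge = 43.57 kg

43.57


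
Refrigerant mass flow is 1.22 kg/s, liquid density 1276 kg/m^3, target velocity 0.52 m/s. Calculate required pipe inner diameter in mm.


A = m_dot / (rho * v) = 1.22 / (1276 * 0.52) = 0.001838678563 m^2
d = sqrt(4*A/pi) * 1000
d = 48.4 mm

48.4


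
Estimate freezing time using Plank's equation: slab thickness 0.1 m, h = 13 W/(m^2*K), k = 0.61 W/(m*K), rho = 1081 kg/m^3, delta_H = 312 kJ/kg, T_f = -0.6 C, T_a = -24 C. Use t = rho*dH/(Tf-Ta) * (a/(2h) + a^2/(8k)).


dT = -0.6 - (-24) = 23.4 K
term1 = a/(2h) = 0.1/(2*13) = 0.003846153846
term2 = a^2/(8k) = 0.1^2/(8*0.61) = 0.002049180328
t = rho*dH*1000/dT * (term1 + term2)
t = 1081*312*1000/23.4 * (0.003846153846 + 0.002049180328)
t = 84971 s

84971


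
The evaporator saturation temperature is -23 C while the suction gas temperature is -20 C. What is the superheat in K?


Superheat = T_suction - T_evap
Superheat = -20 - (-23)
Superheat = 3 K

3


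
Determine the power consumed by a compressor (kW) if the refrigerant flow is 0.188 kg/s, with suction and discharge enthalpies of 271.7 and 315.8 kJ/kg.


dh = 315.8 - 271.7 = 44.1 kJ/kg
W = m_dot * dh = 0.188 * 44.1 = 8.29 kW

8.29


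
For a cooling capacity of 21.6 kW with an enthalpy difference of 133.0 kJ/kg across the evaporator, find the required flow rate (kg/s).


m_dot = Q / dh
m_dot = 21.6 / 133.0
m_dot = 0.1624 kg/s

0.1624


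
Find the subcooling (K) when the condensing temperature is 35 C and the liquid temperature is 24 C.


Subcooling = T_cond - T_liquid
Subcooling = 35 - 24
Subcooling = 11 K

11


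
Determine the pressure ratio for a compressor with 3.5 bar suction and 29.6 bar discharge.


PR = P_high / P_low
PR = 29.6 / 3.5
PR = 8.457

8.457


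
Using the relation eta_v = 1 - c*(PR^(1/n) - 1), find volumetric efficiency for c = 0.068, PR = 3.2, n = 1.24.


PR^(1/n) = 3.2^(1/1.24) = 2.55493005
eta_v = 1 - 0.068 * (2.55493005 - 1)
eta_v = 0.8943

0.8943


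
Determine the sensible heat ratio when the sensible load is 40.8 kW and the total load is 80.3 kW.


SHR = Q_sensible / Q_total
SHR = 40.8 / 80.3
SHR = 0.508

0.508


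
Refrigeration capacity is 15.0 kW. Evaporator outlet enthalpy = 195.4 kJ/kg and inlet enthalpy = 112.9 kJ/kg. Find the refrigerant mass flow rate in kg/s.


dh = 195.4 - 112.9 = 82.5 kJ/kg
m_dot = Q / dh = 15.0 / 82.5 = 0.1818 kg/s

0.1818


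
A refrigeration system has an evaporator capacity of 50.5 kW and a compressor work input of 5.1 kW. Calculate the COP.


COP = Q_evap / W
COP = 50.5 / 5.1
COP = 9.902

9.902


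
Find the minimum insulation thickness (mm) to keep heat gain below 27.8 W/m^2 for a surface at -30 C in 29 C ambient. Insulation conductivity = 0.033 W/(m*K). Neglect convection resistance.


dT = 29 - (-30) = 59 K
thickness = k * dT / q_max * 1000
thickness = 0.033 * 59 / 27.8 * 1000
thickness = 70.0 mm

70.0


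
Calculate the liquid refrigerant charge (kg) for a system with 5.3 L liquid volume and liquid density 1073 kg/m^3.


Charge = V * rho / 1000
Charge = 5.3 * 1073 / 1000
Charge = 5.69 kg

5.69


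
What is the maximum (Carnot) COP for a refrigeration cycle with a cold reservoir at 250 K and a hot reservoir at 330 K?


dT = 330 - 250 = 80 K
COP_carnot = T_cold / dT = 250 / 80
COP_carnot = 3.125

3.125


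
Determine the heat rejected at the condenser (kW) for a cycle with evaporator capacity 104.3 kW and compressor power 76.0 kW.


Q_cond = Q_evap + W
Q_cond = 104.3 + 76.0
Q_cond = 180.3 kW

180.3


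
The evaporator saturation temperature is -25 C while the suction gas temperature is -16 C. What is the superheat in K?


Superheat = T_suction - T_evap
Superheat = -16 - (-25)
Superheat = 9 K

9


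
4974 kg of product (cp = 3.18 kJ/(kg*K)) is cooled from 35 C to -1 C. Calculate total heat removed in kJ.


dT = 35 - (-1) = 36 K
Q = m * cp * dT = 4974 * 3.18 * 36
Q = 569424 kJ

569424


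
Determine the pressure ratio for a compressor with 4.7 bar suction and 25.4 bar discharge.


PR = P_high / P_low
PR = 25.4 / 4.7
PR = 5.404

5.404


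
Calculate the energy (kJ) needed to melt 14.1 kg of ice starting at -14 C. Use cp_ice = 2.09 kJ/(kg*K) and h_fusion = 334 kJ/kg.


Sensible heat = cp * dT = 2.09 * 14 = 29.26 kJ/kg
Total per kg = 29.26 + 334 = 363.26 kJ/kg
Q = m * total = 14.1 * 363.26
Q = 5122.0 kJ

5122.0


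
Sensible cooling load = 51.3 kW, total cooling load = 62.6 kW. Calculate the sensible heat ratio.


SHR = Q_sensible / Q_total
SHR = 51.3 / 62.6
SHR = 0.819

0.819


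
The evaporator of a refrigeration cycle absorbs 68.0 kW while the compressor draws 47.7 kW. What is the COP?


COP = Q_evap / W
COP = 68.0 / 47.7
COP = 1.426

1.426


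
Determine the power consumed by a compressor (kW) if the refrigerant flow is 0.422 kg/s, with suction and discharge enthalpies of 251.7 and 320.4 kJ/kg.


dh = 320.4 - 251.7 = 68.7 kJ/kg
W = m_dot * dh = 0.422 * 68.7 = 28.99 kW

28.99


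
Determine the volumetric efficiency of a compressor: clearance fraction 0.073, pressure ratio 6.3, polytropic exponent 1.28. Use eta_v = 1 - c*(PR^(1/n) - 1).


PR^(1/n) = 6.3^(1/1.28) = 4.21196549
eta_v = 1 - 0.073 * (4.21196549 - 1)
eta_v = 0.7655

0.7655


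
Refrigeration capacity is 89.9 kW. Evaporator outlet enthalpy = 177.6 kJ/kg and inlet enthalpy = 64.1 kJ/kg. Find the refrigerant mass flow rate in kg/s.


dh = 177.6 - 64.1 = 113.5 kJ/kg
m_dot = Q / dh = 89.9 / 113.5 = 0.7921 kg/s

0.7921


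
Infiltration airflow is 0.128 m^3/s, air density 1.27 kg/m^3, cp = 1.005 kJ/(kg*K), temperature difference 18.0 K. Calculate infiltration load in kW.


Q = V_dot * rho * cp * dT
Q = 0.128 * 1.27 * 1.005 * 18.0
Q = 2.941 kW

2.941


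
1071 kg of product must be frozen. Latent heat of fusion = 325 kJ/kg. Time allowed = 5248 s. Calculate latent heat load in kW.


Q_lat = m * h_fg / t
Q_lat = 1071 * 325 / 5248
Q_lat = 66.33 kW

66.33


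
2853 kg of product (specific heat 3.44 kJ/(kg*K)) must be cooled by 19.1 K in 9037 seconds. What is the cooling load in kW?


Q = m * cp * dT / t
Q = 2853 * 3.44 * 19.1 / 9037
Q = 20.743 kW

20.743


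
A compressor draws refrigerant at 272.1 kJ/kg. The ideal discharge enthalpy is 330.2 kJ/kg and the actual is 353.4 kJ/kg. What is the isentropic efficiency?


dh_ideal = 330.2 - 272.1 = 58.1 kJ/kg
dh_actual = 353.4 - 272.1 = 81.3 kJ/kg
eta_s = dh_ideal / dh_actual = 58.1 / 81.3
eta_s = 0.7146

0.7146


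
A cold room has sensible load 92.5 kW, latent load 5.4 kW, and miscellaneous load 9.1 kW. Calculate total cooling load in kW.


Q_total = Q_s + Q_l + Q_misc
Q_total = 92.5 + 5.4 + 9.1
Q_total = 107.0 kW

107.0


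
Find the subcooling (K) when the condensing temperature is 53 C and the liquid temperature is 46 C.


Subcooling = T_cond - T_liquid
Subcooling = 53 - 46
Subcooling = 7 K

7


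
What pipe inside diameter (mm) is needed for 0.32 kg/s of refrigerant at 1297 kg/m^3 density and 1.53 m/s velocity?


A = m_dot / (rho * v) = 0.32 / (1297 * 1.53) = 0.0001612569983 m^2
d = sqrt(4*A/pi) * 1000
d = 14.3 mm

14.3


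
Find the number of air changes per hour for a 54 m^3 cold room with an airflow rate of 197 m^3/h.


ACH = flow / volume
ACH = 197 / 54
ACH = 3.648

3.648


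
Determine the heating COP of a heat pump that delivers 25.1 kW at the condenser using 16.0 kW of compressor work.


COP_hp = Q_cond / W
COP_hp = 25.1 / 16.0
COP_hp = 1.569

1.569


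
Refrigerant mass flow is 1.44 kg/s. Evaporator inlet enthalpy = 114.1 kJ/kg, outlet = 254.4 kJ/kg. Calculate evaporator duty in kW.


dh = 254.4 - 114.1 = 140.3 kJ/kg
Q_evap = m_dot * dh = 1.44 * 140.3
Q_evap = 202.03 kW

202.03


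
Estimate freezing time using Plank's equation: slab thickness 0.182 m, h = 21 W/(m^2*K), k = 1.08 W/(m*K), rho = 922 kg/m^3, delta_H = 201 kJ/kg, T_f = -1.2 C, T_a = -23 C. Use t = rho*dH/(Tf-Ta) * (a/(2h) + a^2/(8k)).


dT = -1.2 - (-23) = 21.8 K
term1 = a/(2h) = 0.182/(2*21) = 0.004333333333
term2 = a^2/(8k) = 0.182^2/(8*1.08) = 0.003833796296
t = rho*dH*1000/dT * (term1 + term2)
t = 922*201*1000/21.8 * (0.004333333333 + 0.003833796296)
t = 69429 s

69429


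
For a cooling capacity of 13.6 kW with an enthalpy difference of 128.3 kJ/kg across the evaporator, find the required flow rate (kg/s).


m_dot = Q / dh
m_dot = 13.6 / 128.3
m_dot = 0.106 kg/s

0.106


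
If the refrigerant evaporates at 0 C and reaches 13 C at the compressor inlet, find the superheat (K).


Superheat = T_suction - T_evap
Superheat = 13 - (0)
Superheat = 13 K

13


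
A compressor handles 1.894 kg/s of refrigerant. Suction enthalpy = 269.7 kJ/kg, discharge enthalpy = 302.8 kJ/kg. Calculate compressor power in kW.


dh = 302.8 - 269.7 = 33.1 kJ/kg
W = m_dot * dh = 1.894 * 33.1 = 62.69 kW

62.69


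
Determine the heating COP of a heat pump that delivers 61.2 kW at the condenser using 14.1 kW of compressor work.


COP_hp = Q_cond / W
COP_hp = 61.2 / 14.1
COP_hp = 4.34

4.34


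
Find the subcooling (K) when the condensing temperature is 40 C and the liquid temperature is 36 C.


Subcooling = T_cond - T_liquid
Subcooling = 40 - 36
Subcooling = 4 K

4


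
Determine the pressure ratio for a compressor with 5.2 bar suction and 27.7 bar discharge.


PR = P_high / P_low
PR = 27.7 / 5.2
PR = 5.327

5.327


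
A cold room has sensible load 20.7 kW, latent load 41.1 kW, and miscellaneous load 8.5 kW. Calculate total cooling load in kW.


Q_total = Q_s + Q_l + Q_misc
Q_total = 20.7 + 41.1 + 8.5
Q_total = 70.3 kW

70.3


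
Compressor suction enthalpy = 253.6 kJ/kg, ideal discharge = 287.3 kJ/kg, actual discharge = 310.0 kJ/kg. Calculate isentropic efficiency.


dh_ideal = 287.3 - 253.6 = 33.7 kJ/kg
dh_actual = 310.0 - 253.6 = 56.4 kJ/kg
eta_s = dh_ideal / dh_actual = 33.7 / 56.4
eta_s = 0.5975

0.5975


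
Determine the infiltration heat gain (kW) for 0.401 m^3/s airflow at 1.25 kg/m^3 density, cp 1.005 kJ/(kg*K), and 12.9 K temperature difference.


Q = V_dot * rho * cp * dT
Q = 0.401 * 1.25 * 1.005 * 12.9
Q = 6.498 kW

6.498


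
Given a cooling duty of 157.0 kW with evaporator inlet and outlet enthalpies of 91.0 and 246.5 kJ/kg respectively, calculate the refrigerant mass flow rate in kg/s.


dh = 246.5 - 91.0 = 155.5 kJ/kg
m_dot = Q / dh = 157.0 / 155.5 = 1.0096 kg/s

1.0096


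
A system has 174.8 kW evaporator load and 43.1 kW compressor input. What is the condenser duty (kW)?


Q_cond = Q_evap + W
Q_cond = 174.8 + 43.1
Q_cond = 217.9 kW

217.9


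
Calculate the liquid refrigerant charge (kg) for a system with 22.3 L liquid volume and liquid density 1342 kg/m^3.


Charge = V * rho / 1000
Charge = 22.3 * 1342 / 1000
Charge = 29.93 kg

29.93


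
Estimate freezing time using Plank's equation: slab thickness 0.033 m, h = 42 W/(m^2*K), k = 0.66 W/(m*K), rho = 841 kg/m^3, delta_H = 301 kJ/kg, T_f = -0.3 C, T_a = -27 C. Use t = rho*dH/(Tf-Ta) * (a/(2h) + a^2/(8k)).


dT = -0.3 - (-27) = 26.7 K
term1 = a/(2h) = 0.033/(2*42) = 0.0003928571429
term2 = a^2/(8k) = 0.033^2/(8*0.66) = 0.00020625
t = rho*dH*1000/dT * (term1 + term2)
t = 841*301*1000/26.7 * (0.0003928571429 + 0.00020625)
t = 5680 s

5680


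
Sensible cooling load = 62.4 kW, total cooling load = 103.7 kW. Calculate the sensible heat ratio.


SHR = Q_sensible / Q_total
SHR = 62.4 / 103.7
SHR = 0.602

0.602


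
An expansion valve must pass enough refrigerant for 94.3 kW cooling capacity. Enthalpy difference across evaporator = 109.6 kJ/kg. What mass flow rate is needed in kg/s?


m_dot = Q / dh
m_dot = 94.3 / 109.6
m_dot = 0.8604 kg/s

0.8604


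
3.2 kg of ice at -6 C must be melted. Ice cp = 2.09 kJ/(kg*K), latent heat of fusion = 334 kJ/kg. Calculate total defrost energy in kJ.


Sensible heat = cp * dT = 2.09 * 6 = 12.54 kJ/kg
Total per kg = 12.54 + 334 = 346.54 kJ/kg
Q = m * total = 3.2 * 346.54
Q = 1108.9 kJ

1108.9


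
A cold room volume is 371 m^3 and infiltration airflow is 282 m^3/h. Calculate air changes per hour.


ACH = flow / volume
ACH = 282 / 371
ACH = 0.76

0.76


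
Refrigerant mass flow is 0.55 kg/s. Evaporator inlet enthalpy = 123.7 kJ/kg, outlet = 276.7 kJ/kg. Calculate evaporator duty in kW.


dh = 276.7 - 123.7 = 153.0 kJ/kg
Q_evap = m_dot * dh = 0.55 * 153.0
Q_evap = 84.15 kW

84.15


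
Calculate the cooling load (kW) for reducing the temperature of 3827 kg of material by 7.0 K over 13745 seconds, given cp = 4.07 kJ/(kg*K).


Q = m * cp * dT / t
Q = 3827 * 4.07 * 7.0 / 13745
Q = 7.932 kW

7.932


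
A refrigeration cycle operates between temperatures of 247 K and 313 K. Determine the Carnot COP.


dT = 313 - 247 = 66 K
COP_carnot = T_cold / dT = 247 / 66
COP_carnot = 3.742

3.742


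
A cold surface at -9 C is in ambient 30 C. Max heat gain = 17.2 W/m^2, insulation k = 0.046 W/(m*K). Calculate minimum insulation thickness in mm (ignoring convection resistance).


dT = 30 - (-9) = 39 K
thickness = k * dT / q_max * 1000
thickness = 0.046 * 39 / 17.2 * 1000
thickness = 104.3 mm

104.3


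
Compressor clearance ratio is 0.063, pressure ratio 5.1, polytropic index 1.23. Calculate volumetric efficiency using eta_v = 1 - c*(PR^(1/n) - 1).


PR^(1/n) = 5.1^(1/1.23) = 3.7606274
eta_v = 1 - 0.063 * (3.7606274 - 1)
eta_v = 0.8261

0.8261


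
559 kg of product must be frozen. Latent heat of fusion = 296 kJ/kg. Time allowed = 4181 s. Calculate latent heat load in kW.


Q_lat = m * h_fg / t
Q_lat = 559 * 296 / 4181
Q_lat = 39.58 kW

39.58


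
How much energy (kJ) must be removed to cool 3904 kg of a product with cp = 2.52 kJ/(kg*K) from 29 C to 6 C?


dT = 29 - (6) = 23 K
Q = m * cp * dT = 3904 * 2.52 * 23
Q = 226276 kJ

226276


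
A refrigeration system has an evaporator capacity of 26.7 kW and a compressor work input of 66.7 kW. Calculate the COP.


COP = Q_evap / W
COP = 26.7 / 66.7
COP = 0.4

0.4


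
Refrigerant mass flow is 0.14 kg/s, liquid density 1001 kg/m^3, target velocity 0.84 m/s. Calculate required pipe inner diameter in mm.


A = m_dot / (rho * v) = 0.14 / (1001 * 0.84) = 0.0001665001665 m^2
d = sqrt(4*A/pi) * 1000
d = 14.6 mm

14.6


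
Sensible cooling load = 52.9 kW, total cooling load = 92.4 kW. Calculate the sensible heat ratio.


SHR = Q_sensible / Q_total
SHR = 52.9 / 92.4
SHR = 0.573

0.573


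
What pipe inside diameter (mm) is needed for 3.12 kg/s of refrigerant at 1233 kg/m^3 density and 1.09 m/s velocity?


A = m_dot / (rho * v) = 3.12 / (1233 * 1.09) = 0.00232148039 m^2
d = sqrt(4*A/pi) * 1000
d = 54.4 mm

54.4


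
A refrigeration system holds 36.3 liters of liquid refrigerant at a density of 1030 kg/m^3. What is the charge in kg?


Charge = V * rho / 1000
Charge = 36.3 * 1030 / 1000
Charge = 37.39 kg

37.39


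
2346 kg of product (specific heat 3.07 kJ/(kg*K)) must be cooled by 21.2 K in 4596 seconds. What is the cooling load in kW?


Q = m * cp * dT / t
Q = 2346 * 3.07 * 21.2 / 4596
Q = 33.222 kW

33.222


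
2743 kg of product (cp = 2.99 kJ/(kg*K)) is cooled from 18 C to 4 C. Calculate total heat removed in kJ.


dT = 18 - (4) = 14 K
Q = m * cp * dT = 2743 * 2.99 * 14
Q = 114822 kJ

114822


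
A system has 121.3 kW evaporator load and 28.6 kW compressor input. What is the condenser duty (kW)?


Q_cond = Q_evap + W
Q_cond = 121.3 + 28.6
Q_cond = 149.9 kW

149.9


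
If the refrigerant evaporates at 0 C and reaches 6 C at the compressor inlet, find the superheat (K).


Superheat = T_suction - T_evap
Superheat = 6 - (0)
Superheat = 6 K

6


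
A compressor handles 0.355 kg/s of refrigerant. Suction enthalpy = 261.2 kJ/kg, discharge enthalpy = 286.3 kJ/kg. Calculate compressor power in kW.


dh = 286.3 - 261.2 = 25.1 kJ/kg
W = m_dot * dh = 0.355 * 25.1 = 8.91 kW

8.91


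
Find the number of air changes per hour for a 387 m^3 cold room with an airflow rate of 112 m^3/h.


ACH = flow / volume
ACH = 112 / 387
ACH = 0.289

0.289


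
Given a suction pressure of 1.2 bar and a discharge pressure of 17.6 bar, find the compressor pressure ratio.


PR = P_high / P_low
PR = 17.6 / 1.2
PR = 14.667

14.667


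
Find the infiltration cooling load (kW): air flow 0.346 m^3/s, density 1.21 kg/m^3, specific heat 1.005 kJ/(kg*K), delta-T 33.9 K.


Q = V_dot * rho * cp * dT
Q = 0.346 * 1.21 * 1.005 * 33.9
Q = 14.264 kW

14.264


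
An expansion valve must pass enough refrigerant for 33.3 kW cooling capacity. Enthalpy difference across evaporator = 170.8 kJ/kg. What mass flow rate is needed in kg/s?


m_dot = Q / dh
m_dot = 33.3 / 170.8
m_dot = 0.195 kg/s

0.195


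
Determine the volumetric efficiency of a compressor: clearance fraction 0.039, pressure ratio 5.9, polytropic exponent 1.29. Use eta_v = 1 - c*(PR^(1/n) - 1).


PR^(1/n) = 5.9^(1/1.29) = 3.95876479
eta_v = 1 - 0.039 * (3.95876479 - 1)
eta_v = 0.8846

0.8846


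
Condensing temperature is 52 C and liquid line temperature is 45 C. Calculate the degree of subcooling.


Subcooling = T_cond - T_liquid
Subcooling = 52 - 45
Subcooling = 7 K

7


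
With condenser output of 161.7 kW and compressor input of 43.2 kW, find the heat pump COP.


COP_hp = Q_cond / W
COP_hp = 161.7 / 43.2
COP_hp = 3.743

3.743


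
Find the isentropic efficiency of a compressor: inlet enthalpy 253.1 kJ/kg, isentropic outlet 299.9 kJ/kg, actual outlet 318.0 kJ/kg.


dh_ideal = 299.9 - 253.1 = 46.8 kJ/kg
dh_actual = 318.0 - 253.1 = 64.9 kJ/kg
eta_s = dh_ideal / dh_actual = 46.8 / 64.9
eta_s = 0.7211

0.7211


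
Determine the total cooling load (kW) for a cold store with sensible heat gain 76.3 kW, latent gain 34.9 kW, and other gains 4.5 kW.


Q_total = Q_s + Q_l + Q_misc
Q_total = 76.3 + 34.9 + 4.5
Q_total = 115.7 kW

115.7


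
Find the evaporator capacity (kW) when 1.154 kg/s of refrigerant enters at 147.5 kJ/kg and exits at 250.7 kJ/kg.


dh = 250.7 - 147.5 = 103.2 kJ/kg
Q_evap = m_dot * dh = 1.154 * 103.2
Q_evap = 119.09 kW

119.09


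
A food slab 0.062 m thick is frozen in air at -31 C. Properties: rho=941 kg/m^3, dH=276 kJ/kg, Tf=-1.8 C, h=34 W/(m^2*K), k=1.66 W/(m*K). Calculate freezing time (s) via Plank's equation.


dT = -1.8 - (-31) = 29.2 K
term1 = a/(2h) = 0.062/(2*34) = 0.0009117647059
term2 = a^2/(8k) = 0.062^2/(8*1.66) = 0.0002894578313
t = rho*dH*1000/dT * (term1 + term2)
t = 941*276*1000/29.2 * (0.0009117647059 + 0.0002894578313)
t = 10684 s

10684


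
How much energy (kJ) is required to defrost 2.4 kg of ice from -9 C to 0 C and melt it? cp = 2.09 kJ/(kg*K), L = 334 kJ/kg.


Sensible heat = cp * dT = 2.09 * 9 = 18.81 kJ/kg
Total per kg = 18.81 + 334 = 352.81 kJ/kg
Q = m * total = 2.4 * 352.81
Q = 846.7 kJ

846.7


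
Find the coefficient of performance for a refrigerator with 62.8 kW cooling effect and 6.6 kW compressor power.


COP = Q_evap / W
COP = 62.8 / 6.6
COP = 9.515

9.515


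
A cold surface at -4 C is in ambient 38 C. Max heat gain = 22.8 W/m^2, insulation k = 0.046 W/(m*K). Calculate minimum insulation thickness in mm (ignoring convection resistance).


dT = 38 - (-4) = 42 K
thickness = k * dT / q_max * 1000
thickness = 0.046 * 42 / 22.8 * 1000
thickness = 84.7 mm

84.7


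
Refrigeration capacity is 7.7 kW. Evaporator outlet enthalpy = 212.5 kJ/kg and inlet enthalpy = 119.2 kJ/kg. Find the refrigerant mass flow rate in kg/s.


dh = 212.5 - 119.2 = 93.3 kJ/kg
m_dot = Q / dh = 7.7 / 93.3 = 0.0825 kg/s

0.0825


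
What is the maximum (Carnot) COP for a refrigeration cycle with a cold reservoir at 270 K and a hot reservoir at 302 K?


dT = 302 - 270 = 32 K
COP_carnot = T_cold / dT = 270 / 32
COP_carnot = 8.438

8.438


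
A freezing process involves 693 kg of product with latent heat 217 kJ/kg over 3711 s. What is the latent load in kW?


Q_lat = m * h_fg / t
Q_lat = 693 * 217 / 3711
Q_lat = 40.52 kW

40.52


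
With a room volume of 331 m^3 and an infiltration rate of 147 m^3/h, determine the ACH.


ACH = flow / volume
ACH = 147 / 331
ACH = 0.444

0.444


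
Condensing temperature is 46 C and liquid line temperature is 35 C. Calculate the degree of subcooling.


Subcooling = T_cond - T_liquid
Subcooling = 46 - 35
Subcooling = 11 K

11


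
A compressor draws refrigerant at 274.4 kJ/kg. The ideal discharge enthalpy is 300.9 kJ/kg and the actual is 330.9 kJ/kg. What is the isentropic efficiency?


dh_ideal = 300.9 - 274.4 = 26.5 kJ/kg
dh_actual = 330.9 - 274.4 = 56.5 kJ/kg
eta_s = dh_ideal / dh_actual = 26.5 / 56.5
eta_s = 0.469

0.469


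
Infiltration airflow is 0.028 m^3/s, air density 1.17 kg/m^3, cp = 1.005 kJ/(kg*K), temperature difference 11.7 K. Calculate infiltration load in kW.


Q = V_dot * rho * cp * dT
Q = 0.028 * 1.17 * 1.005 * 11.7
Q = 0.385 kW

0.385


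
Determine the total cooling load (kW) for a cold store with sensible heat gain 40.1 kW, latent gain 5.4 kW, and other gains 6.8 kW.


Q_total = Q_s + Q_l + Q_misc
Q_total = 40.1 + 5.4 + 6.8
Q_total = 52.3 kW

52.3


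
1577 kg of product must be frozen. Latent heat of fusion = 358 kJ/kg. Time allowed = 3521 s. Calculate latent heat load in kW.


Q_lat = m * h_fg / t
Q_lat = 1577 * 358 / 3521
Q_lat = 160.34 kW

160.34


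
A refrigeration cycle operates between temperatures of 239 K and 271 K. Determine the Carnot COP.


dT = 271 - 239 = 32 K
COP_carnot = T_cold / dT = 239 / 32
COP_carnot = 7.469

7.469


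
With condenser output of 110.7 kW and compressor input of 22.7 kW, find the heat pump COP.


COP_hp = Q_cond / W
COP_hp = 110.7 / 22.7
COP_hp = 4.877

4.877


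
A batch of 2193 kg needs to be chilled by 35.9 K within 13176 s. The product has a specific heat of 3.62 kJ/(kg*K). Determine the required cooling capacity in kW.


Q = m * cp * dT / t
Q = 2193 * 3.62 * 35.9 / 13176
Q = 21.63 kW

21.63


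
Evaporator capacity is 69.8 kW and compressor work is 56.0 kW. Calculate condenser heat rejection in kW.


Q_cond = Q_evap + W
Q_cond = 69.8 + 56.0
Q_cond = 125.8 kW

125.8


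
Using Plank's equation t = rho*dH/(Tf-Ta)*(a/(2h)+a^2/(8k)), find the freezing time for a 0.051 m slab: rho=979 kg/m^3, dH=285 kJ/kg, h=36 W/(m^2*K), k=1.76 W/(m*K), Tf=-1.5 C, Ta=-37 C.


dT = -1.5 - (-37) = 35.5 K
term1 = a/(2h) = 0.051/(2*36) = 0.0007083333333
term2 = a^2/(8k) = 0.051^2/(8*1.76) = 0.0001847301136
t = rho*dH*1000/dT * (term1 + term2)
t = 979*285*1000/35.5 * (0.0007083333333 + 0.0001847301136)
t = 7019 s

7019


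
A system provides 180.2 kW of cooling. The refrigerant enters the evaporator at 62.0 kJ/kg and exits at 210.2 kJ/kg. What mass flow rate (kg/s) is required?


dh = 210.2 - 62.0 = 148.2 kJ/kg
m_dot = Q / dh = 180.2 / 148.2 = 1.2159 kg/s

1.2159


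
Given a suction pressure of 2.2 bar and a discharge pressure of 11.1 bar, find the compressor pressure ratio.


PR = P_high / P_low
PR = 11.1 / 2.2
PR = 5.045

5.045


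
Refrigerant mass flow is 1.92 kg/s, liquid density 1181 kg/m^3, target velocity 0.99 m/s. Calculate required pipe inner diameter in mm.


A = m_dot / (rho * v) = 1.92 / (1181 * 0.99) = 0.001642162523 m^2
d = sqrt(4*A/pi) * 1000
d = 45.7 mm

45.7


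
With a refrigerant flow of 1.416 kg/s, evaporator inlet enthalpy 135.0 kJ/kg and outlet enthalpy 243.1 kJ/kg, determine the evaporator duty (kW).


dh = 243.1 - 135.0 = 108.1 kJ/kg
Q_evap = m_dot * dh = 1.416 * 108.1
Q_evap = 153.07 kW

153.07


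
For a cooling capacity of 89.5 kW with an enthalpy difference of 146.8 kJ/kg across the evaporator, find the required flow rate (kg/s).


m_dot = Q / dh
m_dot = 89.5 / 146.8
m_dot = 0.6097 kg/s

0.6097


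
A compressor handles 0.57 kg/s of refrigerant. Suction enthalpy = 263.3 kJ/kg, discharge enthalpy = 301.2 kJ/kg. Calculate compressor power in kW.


dh = 301.2 - 263.3 = 37.9 kJ/kg
W = m_dot * dh = 0.57 * 37.9 = 21.6 kW

21.6


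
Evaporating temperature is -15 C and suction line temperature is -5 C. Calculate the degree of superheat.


Superheat = T_suction - T_evap
Superheat = -5 - (-15)
Superheat = 10 K

10


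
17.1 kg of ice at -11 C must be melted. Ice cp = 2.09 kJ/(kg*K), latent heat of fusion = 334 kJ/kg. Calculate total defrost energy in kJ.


Sensible heat = cp * dT = 2.09 * 11 = 22.99 kJ/kg
Total per kg = 22.99 + 334 = 356.99 kJ/kg
Q = m * total = 17.1 * 356.99
Q = 6104.5 kJ

6104.5


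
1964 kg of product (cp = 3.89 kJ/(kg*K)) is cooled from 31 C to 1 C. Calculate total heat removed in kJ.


dT = 31 - (1) = 30 K
Q = m * cp * dT = 1964 * 3.89 * 30
Q = 229199 kJ

229199


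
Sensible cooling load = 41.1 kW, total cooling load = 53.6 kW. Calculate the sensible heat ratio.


SHR = Q_sensible / Q_total
SHR = 41.1 / 53.6
SHR = 0.767

0.767


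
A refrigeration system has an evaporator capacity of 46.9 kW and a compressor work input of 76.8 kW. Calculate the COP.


COP = Q_evap / W
COP = 46.9 / 76.8
COP = 0.611

0.611


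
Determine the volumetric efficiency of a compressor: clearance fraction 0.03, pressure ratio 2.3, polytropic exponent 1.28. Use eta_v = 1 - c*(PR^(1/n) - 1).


PR^(1/n) = 2.3^(1/1.28) = 1.91690183
eta_v = 1 - 0.03 * (1.91690183 - 1)
eta_v = 0.9725

0.9725


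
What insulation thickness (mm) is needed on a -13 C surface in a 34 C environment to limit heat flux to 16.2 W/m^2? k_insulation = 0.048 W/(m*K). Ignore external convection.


dT = 34 - (-13) = 47 K
thickness = k * dT / q_max * 1000
thickness = 0.048 * 47 / 16.2 * 1000
thickness = 139.3 mm

139.3


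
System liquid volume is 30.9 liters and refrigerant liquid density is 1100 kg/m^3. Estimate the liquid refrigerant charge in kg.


Charge = V * rho / 1000
Charge = 30.9 * 1100 / 1000
Charge = 33.99 kg

33.99


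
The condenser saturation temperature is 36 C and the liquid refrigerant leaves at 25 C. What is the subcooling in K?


Subcooling = T_cond - T_liquid
Subcooling = 36 - 25
Subcooling = 11 K

11


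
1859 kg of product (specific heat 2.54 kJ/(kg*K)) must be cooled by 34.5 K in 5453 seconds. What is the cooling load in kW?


Q = m * cp * dT / t
Q = 1859 * 2.54 * 34.5 / 5453
Q = 29.874 kW

29.874


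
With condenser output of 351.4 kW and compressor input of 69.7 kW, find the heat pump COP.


COP_hp = Q_cond / W
COP_hp = 351.4 / 69.7
COP_hp = 5.042

5.042


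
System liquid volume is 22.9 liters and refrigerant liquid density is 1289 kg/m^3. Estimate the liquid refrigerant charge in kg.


Charge = V * rho / 1000
Charge = 22.9 * 1289 / 1000
Charge = 29.52 kg

29.52


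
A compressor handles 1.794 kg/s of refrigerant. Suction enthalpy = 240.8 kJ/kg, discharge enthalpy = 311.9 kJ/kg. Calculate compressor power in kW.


dh = 311.9 - 240.8 = 71.1 kJ/kg
W = m_dot * dh = 1.794 * 71.1 = 127.55 kW

127.55


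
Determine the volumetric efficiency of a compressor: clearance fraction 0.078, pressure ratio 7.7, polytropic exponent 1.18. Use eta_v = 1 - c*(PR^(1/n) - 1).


PR^(1/n) = 7.7^(1/1.18) = 5.63979511
eta_v = 1 - 0.078 * (5.63979511 - 1)
eta_v = 0.6381

0.6381


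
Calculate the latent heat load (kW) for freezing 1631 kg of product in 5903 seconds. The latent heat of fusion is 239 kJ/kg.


Q_lat = m * h_fg / t
Q_lat = 1631 * 239 / 5903
Q_lat = 66.04 kW

66.04


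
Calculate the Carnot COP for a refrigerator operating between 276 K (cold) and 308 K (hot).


dT = 308 - 276 = 32 K
COP_carnot = T_cold / dT = 276 / 32
COP_carnot = 8.625

8.625


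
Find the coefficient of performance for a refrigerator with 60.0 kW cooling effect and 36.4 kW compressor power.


COP = Q_evap / W
COP = 60.0 / 36.4
COP = 1.648

1.648


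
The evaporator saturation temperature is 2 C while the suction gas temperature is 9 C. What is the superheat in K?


Superheat = T_suction - T_evap
Superheat = 9 - (2)
Superheat = 7 K

7


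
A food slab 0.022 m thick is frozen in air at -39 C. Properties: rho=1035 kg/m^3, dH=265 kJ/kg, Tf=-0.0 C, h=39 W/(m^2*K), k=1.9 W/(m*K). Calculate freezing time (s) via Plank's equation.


dT = -0.0 - (-39) = 39.0 K
term1 = a/(2h) = 0.022/(2*39) = 0.0002820512821
term2 = a^2/(8k) = 0.022^2/(8*1.9) = 0.00003184210526
t = rho*dH*1000/dT * (term1 + term2)
t = 1035*265*1000/39.0 * (0.0002820512821 + 0.00003184210526)
t = 2208 s

2208


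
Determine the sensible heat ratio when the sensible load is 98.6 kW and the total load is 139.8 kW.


SHR = Q_sensible / Q_total
SHR = 98.6 / 139.8
SHR = 0.705

0.705


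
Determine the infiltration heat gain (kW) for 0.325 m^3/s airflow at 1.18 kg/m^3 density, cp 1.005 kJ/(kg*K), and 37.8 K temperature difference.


Q = V_dot * rho * cp * dT
Q = 0.325 * 1.18 * 1.005 * 37.8
Q = 14.569 kW

14.569


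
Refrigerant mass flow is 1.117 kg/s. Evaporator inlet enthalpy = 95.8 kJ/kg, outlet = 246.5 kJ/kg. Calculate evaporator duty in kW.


dh = 246.5 - 95.8 = 150.7 kJ/kg
Q_evap = m_dot * dh = 1.117 * 150.7
Q_evap = 168.33 kW

168.33


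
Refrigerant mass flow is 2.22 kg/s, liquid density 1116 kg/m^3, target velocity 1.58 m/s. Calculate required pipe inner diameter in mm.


A = m_dot / (rho * v) = 2.22 / (1116 * 1.58) = 0.001259017286 m^2
d = sqrt(4*A/pi) * 1000
d = 40.0 mm

40.0


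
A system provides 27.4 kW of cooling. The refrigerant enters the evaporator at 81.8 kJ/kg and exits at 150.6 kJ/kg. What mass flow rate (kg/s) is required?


dh = 150.6 - 81.8 = 68.8 kJ/kg
m_dot = Q / dh = 27.4 / 68.8 = 0.3983 kg/s

0.3983


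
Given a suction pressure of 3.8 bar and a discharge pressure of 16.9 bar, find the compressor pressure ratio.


PR = P_high / P_low
PR = 16.9 / 3.8
PR = 4.447

4.447


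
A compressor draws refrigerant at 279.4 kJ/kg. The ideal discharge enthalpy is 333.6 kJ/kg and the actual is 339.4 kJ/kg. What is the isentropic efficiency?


dh_ideal = 333.6 - 279.4 = 54.2 kJ/kg
dh_actual = 339.4 - 279.4 = 60.0 kJ/kg
eta_s = dh_ideal / dh_actual = 54.2 / 60.0
eta_s = 0.9033

0.9033


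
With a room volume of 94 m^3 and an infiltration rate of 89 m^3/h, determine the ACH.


ACH = flow / volume
ACH = 89 / 94
ACH = 0.947

0.947


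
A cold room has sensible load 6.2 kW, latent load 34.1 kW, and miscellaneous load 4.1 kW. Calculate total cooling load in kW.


Q_total = Q_s + Q_l + Q_misc
Q_total = 6.2 + 34.1 + 4.1
Q_total = 44.4 kW

44.4


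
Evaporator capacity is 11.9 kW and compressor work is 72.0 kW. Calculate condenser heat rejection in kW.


Q_cond = Q_evap + W
Q_cond = 11.9 + 72.0
Q_cond = 83.9 kW

83.9


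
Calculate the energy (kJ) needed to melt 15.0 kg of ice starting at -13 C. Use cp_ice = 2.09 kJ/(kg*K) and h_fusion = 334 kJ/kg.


Sensible heat = cp * dT = 2.09 * 13 = 27.17 kJ/kg
Total per kg = 27.17 + 334 = 361.17 kJ/kg
Q = m * total = 15.0 * 361.17
Q = 5417.6 kJ

5417.6


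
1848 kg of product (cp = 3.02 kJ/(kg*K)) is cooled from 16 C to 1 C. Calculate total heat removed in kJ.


dT = 16 - (1) = 15 K
Q = m * cp * dT = 1848 * 3.02 * 15
Q = 83714 kJ

83714


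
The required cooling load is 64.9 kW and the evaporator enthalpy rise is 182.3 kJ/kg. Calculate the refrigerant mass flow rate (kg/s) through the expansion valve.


m_dot = Q / dh
m_dot = 64.9 / 182.3
m_dot = 0.356 kg/s

0.356


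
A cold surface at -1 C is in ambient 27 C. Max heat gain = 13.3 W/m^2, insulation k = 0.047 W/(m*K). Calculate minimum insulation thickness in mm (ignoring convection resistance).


dT = 27 - (-1) = 28 K
thickness = k * dT / q_max * 1000
thickness = 0.047 * 28 / 13.3 * 1000
thickness = 98.9 mm

98.9


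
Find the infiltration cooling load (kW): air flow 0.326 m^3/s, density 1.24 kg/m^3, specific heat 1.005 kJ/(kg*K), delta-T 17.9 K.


Q = V_dot * rho * cp * dT
Q = 0.326 * 1.24 * 1.005 * 17.9
Q = 7.272 kW

7.272


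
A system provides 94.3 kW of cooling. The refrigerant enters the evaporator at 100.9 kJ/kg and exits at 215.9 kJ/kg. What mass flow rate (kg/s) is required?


dh = 215.9 - 100.9 = 115.0 kJ/kg
m_dot = Q / dh = 94.3 / 115.0 = 0.82 kg/s

0.82


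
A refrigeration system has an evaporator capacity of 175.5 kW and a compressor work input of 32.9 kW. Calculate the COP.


COP = Q_evap / W
COP = 175.5 / 32.9
COP = 5.334

5.334


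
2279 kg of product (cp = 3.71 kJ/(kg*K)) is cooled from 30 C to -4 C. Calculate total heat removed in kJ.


dT = 30 - (-4) = 34 K
Q = m * cp * dT = 2279 * 3.71 * 34
Q = 287473 kJ

287473


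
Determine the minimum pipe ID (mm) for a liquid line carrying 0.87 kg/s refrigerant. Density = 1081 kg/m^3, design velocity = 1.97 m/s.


A = m_dot / (rho * v) = 0.87 / (1081 * 1.97) = 0.0004085331781 m^2
d = sqrt(4*A/pi) * 1000
d = 22.8 mm

22.8


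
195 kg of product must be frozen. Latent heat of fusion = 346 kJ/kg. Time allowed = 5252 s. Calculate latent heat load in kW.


Q_lat = m * h_fg / t
Q_lat = 195 * 346 / 5252
Q_lat = 12.85 kW

12.85


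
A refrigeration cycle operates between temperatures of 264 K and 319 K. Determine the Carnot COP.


dT = 319 - 264 = 55 K
COP_carnot = T_cold / dT = 264 / 55
COP_carnot = 4.8

4.8


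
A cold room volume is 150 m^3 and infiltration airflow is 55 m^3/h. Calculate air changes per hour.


ACH = flow / volume
ACH = 55 / 150
ACH = 0.367

0.367


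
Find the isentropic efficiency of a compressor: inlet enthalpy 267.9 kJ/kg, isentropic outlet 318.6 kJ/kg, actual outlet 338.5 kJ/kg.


dh_ideal = 318.6 - 267.9 = 50.7 kJ/kg
dh_actual = 338.5 - 267.9 = 70.6 kJ/kg
eta_s = dh_ideal / dh_actual = 50.7 / 70.6
eta_s = 0.7181

0.7181


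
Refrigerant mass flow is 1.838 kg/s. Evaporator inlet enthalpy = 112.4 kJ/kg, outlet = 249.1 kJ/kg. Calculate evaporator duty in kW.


dh = 249.1 - 112.4 = 136.7 kJ/kg
Q_evap = m_dot * dh = 1.838 * 136.7
Q_evap = 251.25 kW

251.25


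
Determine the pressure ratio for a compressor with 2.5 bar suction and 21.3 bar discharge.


PR = P_high / P_low
PR = 21.3 / 2.5
PR = 8.52

8.52


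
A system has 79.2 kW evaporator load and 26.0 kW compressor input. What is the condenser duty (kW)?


Q_cond = Q_evap + W
Q_cond = 79.2 + 26.0
Q_cond = 105.2 kW

105.2


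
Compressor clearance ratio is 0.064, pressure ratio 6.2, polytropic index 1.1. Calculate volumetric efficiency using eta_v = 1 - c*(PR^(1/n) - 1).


PR^(1/n) = 6.2^(1/1.1) = 5.2523793
eta_v = 1 - 0.064 * (5.2523793 - 1)
eta_v = 0.7278

0.7278


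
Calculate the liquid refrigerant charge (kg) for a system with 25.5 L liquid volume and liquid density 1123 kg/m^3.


Charge = V * rho / 1000
Charge = 25.5 * 1123 / 1000
Charge = 28.64 kg

28.64


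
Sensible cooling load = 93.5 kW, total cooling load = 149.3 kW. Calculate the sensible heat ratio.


SHR = Q_sensible / Q_total
SHR = 93.5 / 149.3
SHR = 0.626

0.626


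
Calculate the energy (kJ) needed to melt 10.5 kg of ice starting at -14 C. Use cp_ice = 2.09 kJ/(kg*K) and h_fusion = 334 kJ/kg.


Sensible heat = cp * dT = 2.09 * 14 = 29.26 kJ/kg
Total per kg = 29.26 + 334 = 363.26 kJ/kg
Q = m * total = 10.5 * 363.26
Q = 3814.2 kJ

3814.2


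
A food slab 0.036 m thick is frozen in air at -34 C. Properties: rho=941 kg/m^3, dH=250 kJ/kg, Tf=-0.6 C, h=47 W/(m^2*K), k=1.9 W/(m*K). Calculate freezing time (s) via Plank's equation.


dT = -0.6 - (-34) = 33.4 K
term1 = a/(2h) = 0.036/(2*47) = 0.0003829787234
term2 = a^2/(8k) = 0.036^2/(8*1.9) = 0.00008526315789
t = rho*dH*1000/dT * (term1 + term2)
t = 941*250*1000/33.4 * (0.0003829787234 + 0.00008526315789)
t = 3298 s

3298


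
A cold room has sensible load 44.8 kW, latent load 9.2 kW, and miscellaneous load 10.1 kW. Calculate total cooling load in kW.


Q_total = Q_s + Q_l + Q_misc
Q_total = 44.8 + 9.2 + 10.1
Q_total = 64.1 kW

64.1


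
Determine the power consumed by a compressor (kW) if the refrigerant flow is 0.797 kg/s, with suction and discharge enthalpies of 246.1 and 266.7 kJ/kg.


dh = 266.7 - 246.1 = 20.6 kJ/kg
W = m_dot * dh = 0.797 * 20.6 = 16.42 kW

16.42


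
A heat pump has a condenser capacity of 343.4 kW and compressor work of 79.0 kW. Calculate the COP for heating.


COP_hp = Q_cond / W
COP_hp = 343.4 / 79.0
COP_hp = 4.347

4.347


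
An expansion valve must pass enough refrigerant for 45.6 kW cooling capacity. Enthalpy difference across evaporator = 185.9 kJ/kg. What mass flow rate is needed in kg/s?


m_dot = Q / dh
m_dot = 45.6 / 185.9
m_dot = 0.2453 kg/s

0.2453


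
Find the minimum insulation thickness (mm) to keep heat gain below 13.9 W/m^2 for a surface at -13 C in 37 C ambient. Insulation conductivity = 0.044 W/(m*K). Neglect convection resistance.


dT = 37 - (-13) = 50 K
thickness = k * dT / q_max * 1000
thickness = 0.044 * 50 / 13.9 * 1000
thickness = 158.3 mm

158.3


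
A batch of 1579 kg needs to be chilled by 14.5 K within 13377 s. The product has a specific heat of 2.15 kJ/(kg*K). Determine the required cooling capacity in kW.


Q = m * cp * dT / t
Q = 1579 * 2.15 * 14.5 / 13377
Q = 3.68 kW

3.68


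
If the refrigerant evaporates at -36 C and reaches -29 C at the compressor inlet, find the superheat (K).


Superheat = T_suction - T_evap
Superheat = -29 - (-36)
Superheat = 7 K

7


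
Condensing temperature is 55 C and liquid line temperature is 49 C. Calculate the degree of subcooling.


Subcooling = T_cond - T_liquid
Subcooling = 55 - 49
Subcooling = 6 K

6


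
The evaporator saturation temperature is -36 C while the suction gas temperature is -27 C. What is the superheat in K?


Superheat = T_suction - T_evap
Superheat = -27 - (-36)
Superheat = 9 K

9


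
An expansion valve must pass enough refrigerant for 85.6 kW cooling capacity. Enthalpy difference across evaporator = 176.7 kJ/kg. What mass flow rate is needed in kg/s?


m_dot = Q / dh
m_dot = 85.6 / 176.7
m_dot = 0.4844 kg/s

0.4844


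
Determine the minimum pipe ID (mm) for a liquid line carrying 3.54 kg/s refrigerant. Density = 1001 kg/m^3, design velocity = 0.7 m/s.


A = m_dot / (rho * v) = 3.54 / (1001 * 0.7) = 0.005052090766 m^2
d = sqrt(4*A/pi) * 1000
d = 80.2 mm

80.2


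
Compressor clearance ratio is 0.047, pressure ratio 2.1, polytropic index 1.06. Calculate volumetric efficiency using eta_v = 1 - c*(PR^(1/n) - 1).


PR^(1/n) = 2.1^(1/1.06) = 2.01363368
eta_v = 1 - 0.047 * (2.01363368 - 1)
eta_v = 0.9524

0.9524


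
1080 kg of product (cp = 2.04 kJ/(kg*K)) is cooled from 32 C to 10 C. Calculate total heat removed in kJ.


dT = 32 - (10) = 22 K
Q = m * cp * dT = 1080 * 2.04 * 22
Q = 48470 kJ

48470


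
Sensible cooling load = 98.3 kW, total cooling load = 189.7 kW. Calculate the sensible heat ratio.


SHR = Q_sensible / Q_total
SHR = 98.3 / 189.7
SHR = 0.518

0.518


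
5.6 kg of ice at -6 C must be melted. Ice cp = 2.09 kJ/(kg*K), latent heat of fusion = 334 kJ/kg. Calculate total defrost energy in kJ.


Sensible heat = cp * dT = 2.09 * 6 = 12.54 kJ/kg
Total per kg = 12.54 + 334 = 346.54 kJ/kg
Q = m * total = 5.6 * 346.54
Q = 1940.6 kJ

1940.6


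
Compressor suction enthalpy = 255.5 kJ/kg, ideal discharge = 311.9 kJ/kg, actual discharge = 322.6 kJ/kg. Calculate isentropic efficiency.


dh_ideal = 311.9 - 255.5 = 56.4 kJ/kg
dh_actual = 322.6 - 255.5 = 67.1 kJ/kg
eta_s = dh_ideal / dh_actual = 56.4 / 67.1
eta_s = 0.8405

0.8405
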